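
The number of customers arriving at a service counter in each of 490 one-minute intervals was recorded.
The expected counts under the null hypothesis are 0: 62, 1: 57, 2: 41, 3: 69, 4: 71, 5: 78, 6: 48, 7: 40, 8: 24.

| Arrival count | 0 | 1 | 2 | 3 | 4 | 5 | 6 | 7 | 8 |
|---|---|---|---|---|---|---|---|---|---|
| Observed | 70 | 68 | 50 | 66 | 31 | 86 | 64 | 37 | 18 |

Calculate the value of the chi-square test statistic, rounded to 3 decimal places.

35.675

χ² = (70−62)²/62 + (68−57)²/57 + (50−41)²/41 + (66−69)²/69 + (31−71)²/71 + (86−78)²/78 + (64−48)²/48 + (37−40)²/40 + (18−24)²/24
   = 1.0323 + 2.1228 + 1.9756 + 0.1304 + 22.5352 + 0.8205 + 5.3333 + 0.2250 + 1.5000
Sum = 35.675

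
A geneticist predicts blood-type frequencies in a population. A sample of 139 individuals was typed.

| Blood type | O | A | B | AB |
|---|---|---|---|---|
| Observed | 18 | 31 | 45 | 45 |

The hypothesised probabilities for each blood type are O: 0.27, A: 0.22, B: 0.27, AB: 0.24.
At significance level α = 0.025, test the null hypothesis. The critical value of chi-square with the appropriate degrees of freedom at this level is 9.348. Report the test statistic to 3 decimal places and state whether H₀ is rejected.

Expected counts E_i = n·p_i: 139×0.27 = 37.53, 139×0.22 = 30.58, 139×0.27 = 37.53, 139×0.24 = 33.36.
χ² = (18−37.53)²/37.53 + (31−30.58)²/30.58 + (45−37.53)²/37.53 + (45−33.36)²/33.36
   = 10.1631 + 0.0058 + 1.4868 + 4.0614
Sum = 15.717
df = 3. Since 15.717 > 9.348, we reject H₀.

15.717; reject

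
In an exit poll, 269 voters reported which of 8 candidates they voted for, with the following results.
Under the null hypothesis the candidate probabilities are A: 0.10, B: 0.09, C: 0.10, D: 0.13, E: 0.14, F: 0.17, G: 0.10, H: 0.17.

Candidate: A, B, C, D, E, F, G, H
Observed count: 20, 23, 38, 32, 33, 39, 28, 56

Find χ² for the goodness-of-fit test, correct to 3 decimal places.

Expected counts E_i = n·p_i: 269×0.10 = 26.9, 269×0.09 = 24.21, 269×0.10 = 26.9, 269×0.13 = 34.97, 269×0.14 = 37.66, 269×0.17 = 45.73, 269×0.10 = 26.9, 269×0.17 = 45.73.
A: (20 − 26.9)²/26.9 = 47.61/26.9 = 1.7699
B: (23 − 24.21)²/24.21 = 1.4641/24.21 = 0.0605
C: (38 − 26.9)²/26.9 = 123.21/26.9 = 4.5803
D: (32 − 34.97)²/34.97 = 8.8209/34.97 = 0.2522
E: (33 − 37.66)²/37.66 = 21.7156/37.66 = 0.5766
F: (39 − 45.73)²/45.73 = 45.2929/45.73 = 0.9904
G: (28 − 26.9)²/26.9 = 1.21/26.9 = 0.0450
H: (56 − 45.73)²/45.73 = 105.4729/45.73 = 2.3064
Sum = 10.581

10.581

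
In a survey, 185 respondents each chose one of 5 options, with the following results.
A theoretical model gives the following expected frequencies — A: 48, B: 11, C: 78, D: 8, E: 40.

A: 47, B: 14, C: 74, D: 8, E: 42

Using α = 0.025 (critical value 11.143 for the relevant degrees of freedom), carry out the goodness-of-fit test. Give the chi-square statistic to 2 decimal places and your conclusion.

A: (47 − 48)²/48 = 1/48 = 0.021
B: (14 − 11)²/11 = 9/11 = 0.818
C: (74 − 78)²/78 = 16/78 = 0.205
D: (8 − 8)²/8 = 0/8 = 0.000
E: (42 − 40)²/40 = 4/40 = 0.100
Sum = 1.14
df = 4. Since 1.14 < 11.143, we do not reject H₀.

1.14; do not reject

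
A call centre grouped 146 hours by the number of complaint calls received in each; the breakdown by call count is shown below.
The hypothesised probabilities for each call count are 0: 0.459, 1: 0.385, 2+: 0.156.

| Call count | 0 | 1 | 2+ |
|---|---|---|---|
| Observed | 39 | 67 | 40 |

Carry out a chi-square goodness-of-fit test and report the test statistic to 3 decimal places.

Expected counts E_i = n·p_i: 146×0.459 = 67.014, 146×0.385 = 56.21, 146×0.156 = 22.776.
0: (39 − 67.014)²/67.014 = 784.784196/67.014 = 11.7107
1: (67 − 56.21)²/56.21 = 116.4241/56.21 = 2.0712
2+: (40 − 22.776)²/22.776 = 296.666176/22.776 = 13.0254
Sum = 26.807

26.807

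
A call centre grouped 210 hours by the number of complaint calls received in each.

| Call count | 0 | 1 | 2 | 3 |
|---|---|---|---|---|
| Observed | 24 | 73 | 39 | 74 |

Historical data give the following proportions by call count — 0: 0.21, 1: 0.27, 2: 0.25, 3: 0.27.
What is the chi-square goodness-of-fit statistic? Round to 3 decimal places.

Expected counts E_i = n·p_i: 210×0.21 = 44.1, 210×0.27 = 56.7, 210×0.25 = 52.5, 210×0.27 = 56.7.
0: (24 − 44.1)²/44.1 = 404.01/44.1 = 9.1612
1: (73 − 56.7)²/56.7 = 265.69/56.7 = 4.6859
2: (39 − 52.5)²/52.5 = 182.25/52.5 = 3.4714
3: (74 − 56.7)²/56.7 = 299.29/56.7 = 5.2785
Sum = 22.597

22.597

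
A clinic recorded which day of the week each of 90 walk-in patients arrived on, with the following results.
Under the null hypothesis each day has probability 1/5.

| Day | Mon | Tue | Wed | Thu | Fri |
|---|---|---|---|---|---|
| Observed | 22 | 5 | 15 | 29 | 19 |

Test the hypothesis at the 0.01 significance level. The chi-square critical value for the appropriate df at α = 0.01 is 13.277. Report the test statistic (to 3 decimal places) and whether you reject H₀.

17.556; reject

Expected count for each of the 5 categories: 90/5 = 18.
cat         O        E   (O−E)²/E
Mon        22       18     0.8889
Tue         5       18     9.3889
Wed        15       18     0.5000
Thu        29       18     6.7222
Fri        19       18     0.0556
Sum = 17.556
df = 4. Since 17.556 > 13.277, we reject H₀.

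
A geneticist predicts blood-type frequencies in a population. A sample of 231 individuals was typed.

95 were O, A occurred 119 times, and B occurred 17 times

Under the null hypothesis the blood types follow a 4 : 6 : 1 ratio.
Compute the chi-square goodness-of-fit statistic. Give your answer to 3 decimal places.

Ratio total = 11. Expected counts: 231×4/11 = 84, 231×6/11 = 126, 231×1/11 = 21.
cat         O        E   (O−E)²/E
O          95       84     1.4405
A         119      126     0.3889
B          17       21     0.7619
Sum = 2.591

2.591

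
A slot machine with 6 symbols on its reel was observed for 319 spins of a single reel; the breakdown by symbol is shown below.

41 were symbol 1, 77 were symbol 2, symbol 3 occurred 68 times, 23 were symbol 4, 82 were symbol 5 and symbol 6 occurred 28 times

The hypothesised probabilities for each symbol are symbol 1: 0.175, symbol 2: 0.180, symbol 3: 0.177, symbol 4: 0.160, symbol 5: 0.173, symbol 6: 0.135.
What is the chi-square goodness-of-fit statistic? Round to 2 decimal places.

Expected counts E_i = n·p_i: 319×0.175 = 55.825, 319×0.180 = 57.42, 319×0.177 = 56.463, 319×0.160 = 51.04, 319×0.173 = 55.187, 319×0.135 = 43.065.
symbol 1: (41 − 55.825)²/55.825 = 219.780625/55.825 = 3.937
symbol 2: (77 − 57.42)²/57.42 = 383.3764/57.42 = 6.677
symbol 3: (68 − 56.463)²/56.463 = 133.102369/56.463 = 2.357
symbol 4: (23 − 51.04)²/51.04 = 786.2416/51.04 = 15.404
symbol 5: (82 − 55.187)²/55.187 = 718.936969/55.187 = 13.027
symbol 6: (28 − 43.065)²/43.065 = 226.954225/43.065 = 5.270
Sum = 46.67

46.67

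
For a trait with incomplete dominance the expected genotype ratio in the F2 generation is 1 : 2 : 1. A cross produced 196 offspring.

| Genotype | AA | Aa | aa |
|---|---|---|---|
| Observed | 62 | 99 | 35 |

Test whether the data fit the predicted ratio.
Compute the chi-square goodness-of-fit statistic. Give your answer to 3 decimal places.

7.459

Ratio total = 4. Expected counts: 196×1/4 = 49, 196×2/4 = 98, 196×1/4 = 49.
χ² = (62−49)²/49 + (99−98)²/98 + (35−49)²/49
   = 3.4490 + 0.0102 + 4.0000
Sum = 7.459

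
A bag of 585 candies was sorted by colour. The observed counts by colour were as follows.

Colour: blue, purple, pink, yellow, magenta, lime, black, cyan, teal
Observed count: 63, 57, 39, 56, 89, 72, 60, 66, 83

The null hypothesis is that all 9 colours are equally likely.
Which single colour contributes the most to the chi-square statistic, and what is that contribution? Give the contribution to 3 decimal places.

Under H₀ each category has probability 1/9, so each expected count is 585/9 = 65.
cat          O        E   (O−E)²/E
blue        63       65     0.0615
purple      57       65     0.9846
pink        39       65    10.4000
yellow      56       65     1.2462
magenta     89       65     8.8615
lime        72       65     0.7538
black       60       65     0.3846
cyan        66       65     0.0154
teal        83       65     4.9846
The largest term is for pink: 10.400.

pink, 10.400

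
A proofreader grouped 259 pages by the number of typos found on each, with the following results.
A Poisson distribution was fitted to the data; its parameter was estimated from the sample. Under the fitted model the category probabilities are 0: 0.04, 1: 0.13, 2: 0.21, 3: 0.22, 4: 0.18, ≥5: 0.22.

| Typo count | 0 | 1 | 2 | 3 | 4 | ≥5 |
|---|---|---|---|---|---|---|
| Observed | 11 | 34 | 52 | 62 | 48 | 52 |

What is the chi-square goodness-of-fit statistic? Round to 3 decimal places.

Expected counts E_i = n·p_i: 259×0.04 = 10.36, 259×0.13 = 33.67, 259×0.21 = 54.39, 259×0.22 = 56.98, 259×0.18 = 46.62, 259×0.22 = 56.98.
χ² = (11−10.36)²/10.36 + (34−33.67)²/33.67 + (52−54.39)²/54.39 + (62−56.98)²/56.98 + (48−46.62)²/46.62 + (52−56.98)²/56.98
   = 0.0395 + 0.0032 + 0.1050 + 0.4423 + 0.0408 + 0.4352
Sum = 1.066

1.066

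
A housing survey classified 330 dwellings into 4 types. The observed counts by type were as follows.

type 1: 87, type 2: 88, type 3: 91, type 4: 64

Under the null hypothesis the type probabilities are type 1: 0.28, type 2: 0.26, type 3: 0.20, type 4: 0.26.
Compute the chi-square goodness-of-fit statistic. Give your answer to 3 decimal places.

15.381

Expected counts E_i = n·p_i: 330×0.28 = 92.4, 330×0.26 = 85.8, 330×0.20 = 66, 330×0.26 = 85.8.
type 1: (87 − 92.4)²/92.4 = 29.16/92.4 = 0.3156
type 2: (88 − 85.8)²/85.8 = 4.84/85.8 = 0.0564
type 3: (91 − 66)²/66 = 625/66 = 9.4697
type 4: (64 − 85.8)²/85.8 = 475.24/85.8 = 5.5389
Sum = 15.381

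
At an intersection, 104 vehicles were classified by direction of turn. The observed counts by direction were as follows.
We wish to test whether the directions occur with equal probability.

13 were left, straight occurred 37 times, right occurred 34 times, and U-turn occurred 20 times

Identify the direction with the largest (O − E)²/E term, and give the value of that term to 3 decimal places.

left, 6.500

Expected count for each of the 4 categories: 104/4 = 26.
left: (13 − 26)²/26 = 169/26 = 6.5000
straight: (37 − 26)²/26 = 121/26 = 4.6538
right: (34 − 26)²/26 = 64/26 = 2.4615
U-turn: (20 − 26)²/26 = 36/26 = 1.3846
The largest term is for left: 6.500.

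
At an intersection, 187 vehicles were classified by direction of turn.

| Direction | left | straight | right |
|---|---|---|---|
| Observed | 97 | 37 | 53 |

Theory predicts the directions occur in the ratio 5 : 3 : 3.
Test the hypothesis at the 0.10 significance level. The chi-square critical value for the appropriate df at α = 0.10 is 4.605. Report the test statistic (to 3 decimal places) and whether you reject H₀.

5.616; reject

Ratio total = 11. Expected counts: 187×5/11 = 85, 187×3/11 = 51, 187×3/11 = 51.
left: (97 − 85)²/85 = 144/85 = 1.6941
straight: (37 − 51)²/51 = 196/51 = 3.8431
right: (53 − 51)²/51 = 4/51 = 0.0784
Sum = 5.616
df = 2. Since 5.616 > 4.605, we reject H₀.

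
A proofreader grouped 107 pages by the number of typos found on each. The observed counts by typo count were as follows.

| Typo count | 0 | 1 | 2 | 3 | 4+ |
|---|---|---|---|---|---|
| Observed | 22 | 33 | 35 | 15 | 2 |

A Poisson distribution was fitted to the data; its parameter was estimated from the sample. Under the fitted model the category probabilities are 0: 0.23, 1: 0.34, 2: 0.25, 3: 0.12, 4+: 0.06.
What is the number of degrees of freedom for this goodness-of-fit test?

3

There are k = 5 categories and 1 parameter estimated from the data, so df = 5 − 1 − 1 = 3.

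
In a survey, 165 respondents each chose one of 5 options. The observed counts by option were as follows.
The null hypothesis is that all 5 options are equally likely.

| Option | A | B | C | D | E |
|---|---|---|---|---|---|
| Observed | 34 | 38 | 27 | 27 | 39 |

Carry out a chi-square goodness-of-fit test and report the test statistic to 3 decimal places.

Under H₀ each category has probability 1/5, so each expected count is 165/5 = 33.
cat         O        E   (O−E)²/E
A          34       33     0.0303
B          38       33     0.7576
C          27       33     1.0909
D          27       33     1.0909
E          39       33     1.0909
Sum = 4.061

4.061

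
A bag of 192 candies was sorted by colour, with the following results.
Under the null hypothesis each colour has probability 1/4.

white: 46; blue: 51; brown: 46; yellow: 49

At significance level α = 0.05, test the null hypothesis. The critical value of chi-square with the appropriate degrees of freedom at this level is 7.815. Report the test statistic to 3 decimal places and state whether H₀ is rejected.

0.375; do not reject

Under H₀ each category has probability 1/4, so each expected count is 192/4 = 48.
χ² = (46−48)²/48 + (51−48)²/48 + (46−48)²/48 + (49−48)²/48
   = 0.0833 + 0.1875 + 0.0833 + 0.0208
Sum = 0.375
df = 3. Since 0.375 < 7.815, we do not reject H₀.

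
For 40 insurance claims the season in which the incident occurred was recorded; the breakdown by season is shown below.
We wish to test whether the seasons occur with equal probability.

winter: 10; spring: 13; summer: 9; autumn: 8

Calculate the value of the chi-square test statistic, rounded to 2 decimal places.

Expected count for each of the 4 categories: 40/4 = 10.
cat         O        E   (O−E)²/E
winter     10       10      0.000
spring     13       10      0.900
summer      9       10      0.100
autumn      8       10      0.400
Sum = 1.40

1.40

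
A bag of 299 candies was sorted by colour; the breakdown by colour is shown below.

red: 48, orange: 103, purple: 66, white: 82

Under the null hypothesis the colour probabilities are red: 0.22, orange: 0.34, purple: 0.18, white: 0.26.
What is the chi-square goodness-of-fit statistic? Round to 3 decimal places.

Expected counts E_i = n·p_i: 299×0.22 = 65.78, 299×0.34 = 101.66, 299×0.18 = 53.82, 299×0.26 = 77.74.
χ² = (48−65.78)²/65.78 + (103−101.66)²/101.66 + (66−53.82)²/53.82 + (82−77.74)²/77.74
   = 4.8058 + 0.0177 + 2.7565 + 0.2334
Sum = 7.813

7.813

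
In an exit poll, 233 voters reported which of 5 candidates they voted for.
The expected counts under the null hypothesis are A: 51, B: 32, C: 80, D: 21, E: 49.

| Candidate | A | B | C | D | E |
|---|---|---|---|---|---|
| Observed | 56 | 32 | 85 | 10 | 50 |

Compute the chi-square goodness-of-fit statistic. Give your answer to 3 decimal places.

6.585

cat         O        E   (O−E)²/E
A          56       51     0.4902
B          32       32     0.0000
C          85       80     0.3125
D          10       21     5.7619
E          50       49     0.0204
Sum = 6.585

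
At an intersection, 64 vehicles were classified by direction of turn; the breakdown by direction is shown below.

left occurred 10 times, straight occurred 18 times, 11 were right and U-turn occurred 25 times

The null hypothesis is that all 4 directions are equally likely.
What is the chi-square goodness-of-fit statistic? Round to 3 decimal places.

9.125

Under H₀ each category has probability 1/4, so each expected count is 64/4 = 16.
χ² = (10−16)²/16 + (18−16)²/16 + (11−16)²/16 + (25−16)²/16
   = 2.2500 + 0.2500 + 1.5625 + 5.0625
Sum = 9.125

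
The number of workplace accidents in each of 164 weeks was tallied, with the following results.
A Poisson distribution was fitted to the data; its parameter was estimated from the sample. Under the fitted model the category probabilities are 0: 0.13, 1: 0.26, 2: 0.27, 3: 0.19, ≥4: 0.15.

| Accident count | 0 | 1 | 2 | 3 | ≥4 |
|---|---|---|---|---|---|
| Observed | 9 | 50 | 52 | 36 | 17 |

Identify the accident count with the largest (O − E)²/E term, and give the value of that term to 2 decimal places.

Expected counts E_i = n·p_i: 164×0.13 = 21.32, 164×0.26 = 42.64, 164×0.27 = 44.28, 164×0.19 = 31.16, 164×0.15 = 24.6.
0: (9 − 21.32)²/21.32 = 151.7824/21.32 = 7.119
1: (50 − 42.64)²/42.64 = 54.1696/42.64 = 1.270
2: (52 − 44.28)²/44.28 = 59.5984/44.28 = 1.346
3: (36 − 31.16)²/31.16 = 23.4256/31.16 = 0.752
≥4: (17 − 24.6)²/24.6 = 57.76/24.6 = 2.348
The largest term is for 0: 7.12.

0, 7.12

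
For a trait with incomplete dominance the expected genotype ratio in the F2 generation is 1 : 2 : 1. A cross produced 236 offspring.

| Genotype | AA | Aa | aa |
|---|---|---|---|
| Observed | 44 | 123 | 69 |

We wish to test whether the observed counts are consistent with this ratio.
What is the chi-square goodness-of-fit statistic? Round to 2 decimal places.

5.72

Ratio total = 4. Expected counts: 236×1/4 = 59, 236×2/4 = 118, 236×1/4 = 59.
χ² = (44−59)²/59 + (123−118)²/118 + (69−59)²/59
   = 3.814 + 0.212 + 1.695
Sum = 5.72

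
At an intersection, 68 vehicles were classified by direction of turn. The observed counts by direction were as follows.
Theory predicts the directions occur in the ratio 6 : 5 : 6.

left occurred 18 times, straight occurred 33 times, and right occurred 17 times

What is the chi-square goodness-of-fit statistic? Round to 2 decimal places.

11.99

Ratio total = 17. Expected counts: 68×6/17 = 24, 68×5/17 = 20, 68×6/17 = 24.
χ² = (18−24)²/24 + (33−20)²/20 + (17−24)²/24
   = 1.500 + 8.450 + 2.042
Sum = 11.99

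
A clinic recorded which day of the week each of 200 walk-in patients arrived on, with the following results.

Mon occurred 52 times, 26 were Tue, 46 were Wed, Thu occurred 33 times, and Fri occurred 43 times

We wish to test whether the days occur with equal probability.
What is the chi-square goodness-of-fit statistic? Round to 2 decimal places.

Under H₀ each category has probability 1/5, so each expected count is 200/5 = 40.
χ² = (52−40)²/40 + (26−40)²/40 + (46−40)²/40 + (33−40)²/40 + (43−40)²/40
   = 3.600 + 4.900 + 0.900 + 1.225 + 0.225
Sum = 10.85

10.85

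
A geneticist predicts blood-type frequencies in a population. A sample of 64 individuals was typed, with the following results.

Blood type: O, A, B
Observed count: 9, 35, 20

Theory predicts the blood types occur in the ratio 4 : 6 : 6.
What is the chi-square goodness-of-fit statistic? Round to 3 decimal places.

Ratio total = 16. Expected counts: 64×4/16 = 16, 64×6/16 = 24, 64×6/16 = 24.
χ² = (9−16)²/16 + (35−24)²/24 + (20−24)²/24
   = 3.0625 + 5.0417 + 0.6667
Sum = 8.771

8.771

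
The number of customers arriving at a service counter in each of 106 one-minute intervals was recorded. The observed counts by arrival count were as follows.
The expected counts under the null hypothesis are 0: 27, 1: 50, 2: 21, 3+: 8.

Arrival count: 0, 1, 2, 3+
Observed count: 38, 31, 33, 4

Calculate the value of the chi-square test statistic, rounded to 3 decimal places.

χ² = (38−27)²/27 + (31−50)²/50 + (33−21)²/21 + (4−8)²/8
   = 4.4815 + 7.2200 + 6.8571 + 2.0000
Sum = 20.559

20.559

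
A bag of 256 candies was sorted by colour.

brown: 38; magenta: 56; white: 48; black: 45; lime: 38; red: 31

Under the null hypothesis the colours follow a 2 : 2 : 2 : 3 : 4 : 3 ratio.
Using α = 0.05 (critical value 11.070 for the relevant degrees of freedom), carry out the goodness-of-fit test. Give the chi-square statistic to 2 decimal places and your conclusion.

Ratio total = 16. Expected counts: 256×2/16 = 32, 256×2/16 = 32, 256×2/16 = 32, 256×3/16 = 48, 256×4/16 = 64, 256×3/16 = 48.
cat          O        E   (O−E)²/E
brown       38       32      1.125
magenta     56       32     18.000
white       48       32      8.000
black       45       48      0.188
lime        38       64     10.563
red         31       48      6.021
Sum = 43.90
df = 5. Since 43.90 > 11.070, we reject H₀.

43.90; reject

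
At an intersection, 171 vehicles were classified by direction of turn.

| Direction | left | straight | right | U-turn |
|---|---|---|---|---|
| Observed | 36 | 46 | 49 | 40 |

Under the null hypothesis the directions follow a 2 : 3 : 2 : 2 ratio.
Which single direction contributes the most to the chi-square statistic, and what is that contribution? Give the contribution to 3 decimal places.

Ratio total = 9. Expected counts: 171×2/9 = 38, 171×3/9 = 57, 171×2/9 = 38, 171×2/9 = 38.
cat           O        E   (O−E)²/E
left         36       38     0.1053
straight     46       57     2.1228
right        49       38     3.1842
U-turn       40       38     0.1053
The largest term is for right: 3.184.

right, 3.184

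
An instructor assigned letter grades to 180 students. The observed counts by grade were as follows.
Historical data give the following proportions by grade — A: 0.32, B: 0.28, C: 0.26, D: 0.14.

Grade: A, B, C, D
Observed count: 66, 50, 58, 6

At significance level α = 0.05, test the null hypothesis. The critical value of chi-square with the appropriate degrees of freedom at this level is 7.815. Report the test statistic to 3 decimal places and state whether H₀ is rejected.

Expected counts E_i = n·p_i: 180×0.32 = 57.6, 180×0.28 = 50.4, 180×0.26 = 46.8, 180×0.14 = 25.2.
χ² = (66−57.6)²/57.6 + (50−50.4)²/50.4 + (58−46.8)²/46.8 + (6−25.2)²/25.2
   = 1.2250 + 0.0032 + 2.6803 + 14.6286
Sum = 18.537
df = 3. Since 18.537 > 7.815, we reject H₀.

18.537; reject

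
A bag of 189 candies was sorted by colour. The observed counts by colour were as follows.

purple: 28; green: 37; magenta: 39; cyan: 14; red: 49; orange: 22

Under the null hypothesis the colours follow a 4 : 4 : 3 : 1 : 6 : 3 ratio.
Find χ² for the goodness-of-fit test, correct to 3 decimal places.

Ratio total = 21. Expected counts: 189×4/21 = 36, 189×4/21 = 36, 189×3/21 = 27, 189×1/21 = 9, 189×6/21 = 54, 189×3/21 = 27.
purple: (28 − 36)²/36 = 64/36 = 1.7778
green: (37 − 36)²/36 = 1/36 = 0.0278
magenta: (39 − 27)²/27 = 144/27 = 5.3333
cyan: (14 − 9)²/9 = 25/9 = 2.7778
red: (49 − 54)²/54 = 25/54 = 0.4630
orange: (22 − 27)²/27 = 25/27 = 0.9259
Sum = 11.306

11.306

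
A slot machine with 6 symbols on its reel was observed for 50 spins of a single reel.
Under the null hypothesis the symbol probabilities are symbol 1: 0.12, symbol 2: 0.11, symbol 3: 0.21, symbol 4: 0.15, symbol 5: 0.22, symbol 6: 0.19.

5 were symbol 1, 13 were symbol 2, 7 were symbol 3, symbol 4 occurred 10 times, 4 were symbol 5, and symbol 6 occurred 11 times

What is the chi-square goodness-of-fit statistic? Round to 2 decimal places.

Expected counts E_i = n·p_i: 50×0.12 = 6, 50×0.11 = 5.5, 50×0.21 = 10.5, 50×0.15 = 7.5, 50×0.22 = 11, 50×0.19 = 9.5.
cat           O        E   (O−E)²/E
symbol 1      5        6      0.167
symbol 2     13      5.5     10.227
symbol 3      7     10.5      1.167
symbol 4     10      7.5      0.833
symbol 5      4       11      4.455
symbol 6     11      9.5      0.237
Sum = 17.09

17.09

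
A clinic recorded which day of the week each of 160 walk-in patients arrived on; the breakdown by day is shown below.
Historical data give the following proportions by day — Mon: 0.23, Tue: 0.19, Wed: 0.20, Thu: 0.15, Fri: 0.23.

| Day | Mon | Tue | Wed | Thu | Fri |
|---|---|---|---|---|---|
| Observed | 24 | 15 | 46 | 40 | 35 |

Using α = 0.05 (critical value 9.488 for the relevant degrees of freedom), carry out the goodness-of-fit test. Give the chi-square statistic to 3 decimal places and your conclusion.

29.133; reject

Expected counts E_i = n·p_i: 160×0.23 = 36.8, 160×0.19 = 30.4, 160×0.20 = 32, 160×0.15 = 24, 160×0.23 = 36.8.
χ² = (24−36.8)²/36.8 + (15−30.4)²/30.4 + (46−32)²/32 + (40−24)²/24 + (35−36.8)²/36.8
   = 4.4522 + 7.8013 + 6.1250 + 10.6667 + 0.0880
Sum = 29.133
df = 4. Since 29.133 > 9.488, we reject H₀.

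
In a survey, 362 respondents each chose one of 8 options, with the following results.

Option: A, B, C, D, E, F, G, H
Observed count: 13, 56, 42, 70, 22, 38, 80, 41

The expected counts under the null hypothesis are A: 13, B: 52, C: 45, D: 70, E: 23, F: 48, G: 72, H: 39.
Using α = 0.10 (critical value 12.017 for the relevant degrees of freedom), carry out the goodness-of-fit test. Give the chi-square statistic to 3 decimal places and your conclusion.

A: (13 − 13)²/13 = 0/13 = 0.0000
B: (56 − 52)²/52 = 16/52 = 0.3077
C: (42 − 45)²/45 = 9/45 = 0.2000
D: (70 − 70)²/70 = 0/70 = 0.0000
E: (22 − 23)²/23 = 1/23 = 0.0435
F: (38 − 48)²/48 = 100/48 = 2.0833
G: (80 − 72)²/72 = 64/72 = 0.8889
H: (41 − 39)²/39 = 4/39 = 0.1026
Sum = 3.626
df = 7. Since 3.626 < 12.017, we do not reject H₀.

3.626; do not reject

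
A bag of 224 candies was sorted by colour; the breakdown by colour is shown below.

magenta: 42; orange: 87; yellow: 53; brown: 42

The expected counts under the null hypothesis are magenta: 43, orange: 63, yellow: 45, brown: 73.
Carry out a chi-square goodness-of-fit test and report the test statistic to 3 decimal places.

23.753

cat          O        E   (O−E)²/E
magenta     42       43     0.0233
orange      87       63     9.1429
yellow      53       45     1.4222
brown       42       73    13.1644
Sum = 23.753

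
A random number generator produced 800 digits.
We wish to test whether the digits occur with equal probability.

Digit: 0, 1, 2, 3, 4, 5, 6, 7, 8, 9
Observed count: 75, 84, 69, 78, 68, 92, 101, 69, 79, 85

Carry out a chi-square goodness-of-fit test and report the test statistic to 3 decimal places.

13.025

Under H₀ each category has probability 1/10, so each expected count is 800/10 = 80.
χ² = (75−80)²/80 + (84−80)²/80 + (69−80)²/80 + (78−80)²/80 + (68−80)²/80 + (92−80)²/80 + (101−80)²/80 + (69−80)²/80 + (79−80)²/80 + (85−80)²/80
   = 0.3125 + 0.2000 + 1.5125 + 0.0500 + 1.8000 + 1.8000 + 5.5125 + 1.5125 + 0.0125 + 0.3125
Sum = 13.025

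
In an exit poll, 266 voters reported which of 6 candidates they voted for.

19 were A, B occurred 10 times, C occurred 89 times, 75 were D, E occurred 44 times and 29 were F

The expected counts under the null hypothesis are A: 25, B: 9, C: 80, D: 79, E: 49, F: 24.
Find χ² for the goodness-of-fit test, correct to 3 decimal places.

A: (19 − 25)²/25 = 36/25 = 1.4400
B: (10 − 9)²/9 = 1/9 = 0.1111
C: (89 − 80)²/80 = 81/80 = 1.0125
D: (75 − 79)²/79 = 16/79 = 0.2025
E: (44 − 49)²/49 = 25/49 = 0.5102
F: (29 − 24)²/24 = 25/24 = 1.0417
Sum = 4.318

4.318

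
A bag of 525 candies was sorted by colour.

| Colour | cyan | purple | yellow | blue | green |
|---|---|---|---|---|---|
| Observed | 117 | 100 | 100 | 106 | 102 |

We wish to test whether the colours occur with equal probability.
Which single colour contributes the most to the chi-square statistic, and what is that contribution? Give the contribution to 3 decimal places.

Under H₀ each category has probability 1/5, so each expected count is 525/5 = 105.
cat         O        E   (O−E)²/E
cyan      117      105     1.3714
purple    100      105     0.2381
yellow    100      105     0.2381
blue      106      105     0.0095
green     102      105     0.0857
The largest term is for cyan: 1.371.

cyan, 1.371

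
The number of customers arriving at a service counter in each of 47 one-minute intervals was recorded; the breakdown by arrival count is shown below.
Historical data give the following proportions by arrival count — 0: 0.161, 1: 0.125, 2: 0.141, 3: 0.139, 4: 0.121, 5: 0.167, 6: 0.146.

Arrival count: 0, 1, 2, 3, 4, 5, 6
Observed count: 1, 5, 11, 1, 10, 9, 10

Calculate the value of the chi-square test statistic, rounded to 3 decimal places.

Expected counts E_i = n·p_i: 47×0.161 = 7.567, 47×0.125 = 5.875, 47×0.141 = 6.627, 47×0.139 = 6.533, 47×0.121 = 5.687, 47×0.167 = 7.849, 47×0.146 = 6.862.
0: (1 − 7.567)²/7.567 = 43.125489/7.567 = 5.6992
1: (5 − 5.875)²/5.875 = 0.765625/5.875 = 0.1303
2: (11 − 6.627)²/6.627 = 19.123129/6.627 = 2.8856
3: (1 − 6.533)²/6.533 = 30.614089/6.533 = 4.6861
4: (10 − 5.687)²/5.687 = 18.601969/5.687 = 3.2710
5: (9 − 7.849)²/7.849 = 1.324801/7.849 = 0.1688
6: (10 − 6.862)²/6.862 = 9.847044/6.862 = 1.4350
Sum = 18.276

18.276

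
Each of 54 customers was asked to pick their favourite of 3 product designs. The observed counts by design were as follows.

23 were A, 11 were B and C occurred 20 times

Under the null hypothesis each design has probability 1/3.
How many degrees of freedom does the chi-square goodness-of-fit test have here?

2

There are k = 3 categories and no parameters were estimated from the data, so df = 3 − 1 = 2.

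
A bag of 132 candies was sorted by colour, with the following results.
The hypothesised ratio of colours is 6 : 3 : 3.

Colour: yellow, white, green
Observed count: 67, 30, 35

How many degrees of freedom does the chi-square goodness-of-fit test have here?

2

There are k = 3 categories and no parameters were estimated from the data, so df = 3 − 1 = 2.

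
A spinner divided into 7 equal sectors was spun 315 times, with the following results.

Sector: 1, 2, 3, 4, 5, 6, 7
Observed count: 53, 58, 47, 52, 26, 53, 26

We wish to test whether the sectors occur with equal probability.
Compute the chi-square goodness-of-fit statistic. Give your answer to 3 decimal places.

Expected count for each of the 7 categories: 315/7 = 45.
1: (53 − 45)²/45 = 64/45 = 1.4222
2: (58 − 45)²/45 = 169/45 = 3.7556
3: (47 − 45)²/45 = 4/45 = 0.0889
4: (52 − 45)²/45 = 49/45 = 1.0889
5: (26 − 45)²/45 = 361/45 = 8.0222
6: (53 − 45)²/45 = 64/45 = 1.4222
7: (26 − 45)²/45 = 361/45 = 8.0222
Sum = 23.822

23.822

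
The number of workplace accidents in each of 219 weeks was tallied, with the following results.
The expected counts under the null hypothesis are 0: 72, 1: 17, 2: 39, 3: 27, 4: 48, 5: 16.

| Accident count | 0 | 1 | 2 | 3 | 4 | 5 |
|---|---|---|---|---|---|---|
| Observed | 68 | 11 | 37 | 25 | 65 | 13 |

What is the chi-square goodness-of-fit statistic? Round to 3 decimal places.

χ² = (68−72)²/72 + (11−17)²/17 + (37−39)²/39 + (25−27)²/27 + (65−48)²/48 + (13−16)²/16
   = 0.2222 + 2.1176 + 0.1026 + 0.1481 + 6.0208 + 0.5625
Sum = 9.174

9.174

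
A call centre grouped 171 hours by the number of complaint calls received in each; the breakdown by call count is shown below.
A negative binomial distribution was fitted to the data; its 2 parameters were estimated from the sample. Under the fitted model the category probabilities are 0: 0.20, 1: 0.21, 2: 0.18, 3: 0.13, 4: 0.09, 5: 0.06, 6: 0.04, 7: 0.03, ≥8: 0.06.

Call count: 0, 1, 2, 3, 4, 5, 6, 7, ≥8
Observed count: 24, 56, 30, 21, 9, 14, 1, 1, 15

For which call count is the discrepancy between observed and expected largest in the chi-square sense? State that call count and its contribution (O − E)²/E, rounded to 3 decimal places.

1, 11.239

Expected counts E_i = n·p_i: 171×0.20 = 34.2, 171×0.21 = 35.91, 171×0.18 = 30.78, 171×0.13 = 22.23, 171×0.09 = 15.39, 171×0.06 = 10.26, 171×0.04 = 6.84, 171×0.03 = 5.13, 171×0.06 = 10.26.
cat         O        E   (O−E)²/E
0          24     34.2     3.0421
1          56    35.91    11.2394
2          30    30.78     0.0198
3          21    22.23     0.0681
4           9    15.39     2.6532
5          14    10.26     1.3633
6           1     6.84     4.9862
7           1     5.13     3.3249
≥8         15    10.26     2.1898
The largest term is for 1: 11.239.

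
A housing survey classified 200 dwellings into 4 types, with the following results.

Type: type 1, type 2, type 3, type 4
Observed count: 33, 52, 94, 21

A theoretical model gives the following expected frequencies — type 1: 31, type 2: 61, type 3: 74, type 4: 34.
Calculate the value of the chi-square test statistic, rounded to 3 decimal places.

11.833

χ² = (33−31)²/31 + (52−61)²/61 + (94−74)²/74 + (21−34)²/34
   = 0.1290 + 1.3279 + 5.4054 + 4.9706
Sum = 11.833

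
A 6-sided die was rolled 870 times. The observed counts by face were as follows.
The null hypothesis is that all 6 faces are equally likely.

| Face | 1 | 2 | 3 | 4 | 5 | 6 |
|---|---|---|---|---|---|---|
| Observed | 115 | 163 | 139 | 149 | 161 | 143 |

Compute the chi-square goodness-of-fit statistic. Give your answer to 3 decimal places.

10.593

Expected count for each of the 6 categories: 870/6 = 145.
χ² = (115−145)²/145 + (163−145)²/145 + (139−145)²/145 + (149−145)²/145 + (161−145)²/145 + (143−145)²/145
   = 6.2069 + 2.2345 + 0.2483 + 0.1103 + 1.7655 + 0.0276
Sum = 10.593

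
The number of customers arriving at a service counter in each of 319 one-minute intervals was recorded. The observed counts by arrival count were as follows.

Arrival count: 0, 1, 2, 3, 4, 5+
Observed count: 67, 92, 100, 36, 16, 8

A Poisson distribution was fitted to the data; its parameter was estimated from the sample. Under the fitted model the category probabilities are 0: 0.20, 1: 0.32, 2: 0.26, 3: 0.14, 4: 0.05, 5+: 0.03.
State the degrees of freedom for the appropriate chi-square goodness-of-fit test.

There are k = 6 categories and 1 parameter estimated from the data, so df = 6 − 1 − 1 = 4.

4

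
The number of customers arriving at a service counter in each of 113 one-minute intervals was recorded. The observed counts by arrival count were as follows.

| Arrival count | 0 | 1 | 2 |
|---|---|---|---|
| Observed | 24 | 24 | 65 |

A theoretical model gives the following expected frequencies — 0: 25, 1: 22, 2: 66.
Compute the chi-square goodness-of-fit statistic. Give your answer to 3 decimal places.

χ² = (24−25)²/25 + (24−22)²/22 + (65−66)²/66
   = 0.0400 + 0.1818 + 0.0152
Sum = 0.237

0.237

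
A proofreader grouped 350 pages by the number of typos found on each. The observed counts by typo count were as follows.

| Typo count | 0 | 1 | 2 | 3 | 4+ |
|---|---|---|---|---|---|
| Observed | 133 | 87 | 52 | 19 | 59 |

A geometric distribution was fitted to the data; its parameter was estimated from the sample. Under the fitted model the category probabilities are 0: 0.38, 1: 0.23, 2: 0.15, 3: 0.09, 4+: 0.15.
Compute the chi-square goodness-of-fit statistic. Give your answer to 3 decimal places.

6.295

Expected counts E_i = n·p_i: 350×0.38 = 133, 350×0.23 = 80.5, 350×0.15 = 52.5, 350×0.09 = 31.5, 350×0.15 = 52.5.
0: (133 − 133)²/133 = 0/133 = 0.0000
1: (87 − 80.5)²/80.5 = 42.25/80.5 = 0.5248
2: (52 − 52.5)²/52.5 = 0.25/52.5 = 0.0048
3: (19 − 31.5)²/31.5 = 156.25/31.5 = 4.9603
4+: (59 − 52.5)²/52.5 = 42.25/52.5 = 0.8048
Sum = 6.295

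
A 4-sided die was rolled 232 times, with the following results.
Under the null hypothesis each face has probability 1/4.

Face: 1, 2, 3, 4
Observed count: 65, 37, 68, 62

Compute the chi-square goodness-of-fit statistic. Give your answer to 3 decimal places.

10.448

Under H₀ each category has probability 1/4, so each expected count is 232/4 = 58.
χ² = (65−58)²/58 + (37−58)²/58 + (68−58)²/58 + (62−58)²/58
   = 0.8448 + 7.6034 + 1.7241 + 0.2759
Sum = 10.448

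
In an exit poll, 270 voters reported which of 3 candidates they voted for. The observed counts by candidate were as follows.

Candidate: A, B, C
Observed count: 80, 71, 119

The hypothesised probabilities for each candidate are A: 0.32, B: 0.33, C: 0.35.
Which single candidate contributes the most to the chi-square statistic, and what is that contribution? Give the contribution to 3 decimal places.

Expected counts E_i = n·p_i: 270×0.32 = 86.4, 270×0.33 = 89.1, 270×0.35 = 94.5.
A: (80 − 86.4)²/86.4 = 40.96/86.4 = 0.4741
B: (71 − 89.1)²/89.1 = 327.61/89.1 = 3.6769
C: (119 − 94.5)²/94.5 = 600.25/94.5 = 6.3519
The largest term is for C: 6.352.

C, 6.352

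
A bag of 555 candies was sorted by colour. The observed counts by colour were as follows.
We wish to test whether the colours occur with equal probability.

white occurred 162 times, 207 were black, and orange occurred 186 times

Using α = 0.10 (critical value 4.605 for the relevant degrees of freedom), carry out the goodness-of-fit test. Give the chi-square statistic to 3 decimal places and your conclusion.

Under H₀ each category has probability 1/3, so each expected count is 555/3 = 185.
white: (162 − 185)²/185 = 529/185 = 2.8595
black: (207 − 185)²/185 = 484/185 = 2.6162
orange: (186 − 185)²/185 = 1/185 = 0.0054
Sum = 5.481
df = 2. Since 5.481 > 4.605, we reject H₀.

5.481; reject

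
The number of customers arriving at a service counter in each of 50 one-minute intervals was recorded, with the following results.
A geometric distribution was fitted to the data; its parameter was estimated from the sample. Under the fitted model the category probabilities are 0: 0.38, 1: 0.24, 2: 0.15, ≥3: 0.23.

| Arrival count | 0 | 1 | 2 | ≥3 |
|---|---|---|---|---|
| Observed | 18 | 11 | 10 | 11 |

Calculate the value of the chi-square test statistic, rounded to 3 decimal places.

Expected counts E_i = n·p_i: 50×0.38 = 19, 50×0.24 = 12, 50×0.15 = 7.5, 50×0.23 = 11.5.
cat         O        E   (O−E)²/E
0          18       19     0.0526
1          11       12     0.0833
2          10      7.5     0.8333
≥3         11     11.5     0.0217
Sum = 0.991

0.991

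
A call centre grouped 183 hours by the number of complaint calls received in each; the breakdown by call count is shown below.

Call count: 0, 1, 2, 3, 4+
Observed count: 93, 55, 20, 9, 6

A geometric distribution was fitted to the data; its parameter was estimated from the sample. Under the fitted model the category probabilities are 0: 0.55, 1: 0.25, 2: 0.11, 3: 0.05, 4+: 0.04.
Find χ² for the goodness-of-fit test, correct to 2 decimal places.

2.69

Expected counts E_i = n·p_i: 183×0.55 = 100.65, 183×0.25 = 45.75, 183×0.11 = 20.13, 183×0.05 = 9.15, 183×0.04 = 7.32.
0: (93 − 100.65)²/100.65 = 58.5225/100.65 = 0.581
1: (55 − 45.75)²/45.75 = 85.5625/45.75 = 1.870
2: (20 − 20.13)²/20.13 = 0.0169/20.13 = 0.001
3: (9 − 9.15)²/9.15 = 0.0225/9.15 = 0.002
4+: (6 − 7.32)²/7.32 = 1.7424/7.32 = 0.238
Sum = 2.69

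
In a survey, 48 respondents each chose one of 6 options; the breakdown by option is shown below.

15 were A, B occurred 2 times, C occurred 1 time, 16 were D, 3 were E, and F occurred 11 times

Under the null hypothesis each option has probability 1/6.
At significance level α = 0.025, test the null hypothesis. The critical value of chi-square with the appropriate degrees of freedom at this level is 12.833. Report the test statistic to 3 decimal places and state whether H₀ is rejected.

Expected count for each of the 6 categories: 48/6 = 8.
χ² = (15−8)²/8 + (2−8)²/8 + (1−8)²/8 + (16−8)²/8 + (3−8)²/8 + (11−8)²/8
   = 6.1250 + 4.5000 + 6.1250 + 8.0000 + 3.1250 + 1.1250
Sum = 29.000
df = 5. Since 29.000 > 12.833, we reject H₀.

29.000; reject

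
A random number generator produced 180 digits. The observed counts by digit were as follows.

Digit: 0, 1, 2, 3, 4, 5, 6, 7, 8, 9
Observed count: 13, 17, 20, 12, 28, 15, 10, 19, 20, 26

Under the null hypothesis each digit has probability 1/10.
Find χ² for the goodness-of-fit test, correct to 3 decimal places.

17.111

Under H₀ each category has probability 1/10, so each expected count is 180/10 = 18.
χ² = (13−18)²/18 + (17−18)²/18 + (20−18)²/18 + (12−18)²/18 + (28−18)²/18 + (15−18)²/18 + (10−18)²/18 + (19−18)²/18 + (20−18)²/18 + (26−18)²/18
   = 1.3889 + 0.0556 + 0.2222 + 2.0000 + 5.5556 + 0.5000 + 3.5556 + 0.0556 + 0.2222 + 3.5556
Sum = 17.111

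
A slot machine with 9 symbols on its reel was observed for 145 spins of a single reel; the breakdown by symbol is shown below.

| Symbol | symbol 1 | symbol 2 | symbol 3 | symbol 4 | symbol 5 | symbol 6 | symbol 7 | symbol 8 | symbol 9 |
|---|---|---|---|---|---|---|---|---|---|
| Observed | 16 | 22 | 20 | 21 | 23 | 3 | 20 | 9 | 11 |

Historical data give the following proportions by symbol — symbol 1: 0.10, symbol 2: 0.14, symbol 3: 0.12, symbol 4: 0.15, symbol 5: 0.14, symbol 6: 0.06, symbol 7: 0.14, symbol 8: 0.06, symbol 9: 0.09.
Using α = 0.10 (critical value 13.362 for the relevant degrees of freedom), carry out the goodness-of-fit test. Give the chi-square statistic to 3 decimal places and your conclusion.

Expected counts E_i = n·p_i: 145×0.10 = 14.5, 145×0.14 = 20.3, 145×0.12 = 17.4, 145×0.15 = 21.75, 145×0.14 = 20.3, 145×0.06 = 8.7, 145×0.14 = 20.3, 145×0.06 = 8.7, 145×0.09 = 13.05.
χ² = (16−14.5)²/14.5 + (22−20.3)²/20.3 + (20−17.4)²/17.4 + (21−21.75)²/21.75 + (23−20.3)²/20.3 + (3−8.7)²/8.7 + (20−20.3)²/20.3 + (9−8.7)²/8.7 + (11−13.05)²/13.05
   = 0.1552 + 0.1424 + 0.3885 + 0.0259 + 0.3591 + 3.7345 + 0.0044 + 0.0103 + 0.3220
Sum = 5.142
df = 8. Since 5.142 < 13.362, we do not reject H₀.

5.142; do not reject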